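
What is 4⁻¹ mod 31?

8

4·8 = 32 = 1·31 + 1, so 4⁻¹ ≡ 8 (mod 31).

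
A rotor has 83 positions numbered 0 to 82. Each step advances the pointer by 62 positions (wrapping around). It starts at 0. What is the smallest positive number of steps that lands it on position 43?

The inverse of 62 mod 83 is 79 (since 62·79 = 4898 ≡ 1).
So x ≡ 79·43 = 3397 ≡ 77 (mod 83).

77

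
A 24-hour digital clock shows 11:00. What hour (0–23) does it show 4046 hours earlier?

Dividing 4046 by 24 gives quotient 168 and remainder 14.
(11 − 14) mod 24 = 21.

21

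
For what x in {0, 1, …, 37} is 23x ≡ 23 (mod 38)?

The inverse of 23 mod 38 is 5 (since 23·5 = 115 ≡ 1).
Multiplying both sides by 5: x ≡ 5·23 = 115 ≡ 1 (mod 38).

1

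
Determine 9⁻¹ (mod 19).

17

9·17 = 153 = 8·19 + 1, so 9⁻¹ ≡ 17 (mod 19).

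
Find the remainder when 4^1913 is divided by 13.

10

Successive squares of 4 mod 13: 4^1≡4, 4^2≡3, 4^4≡9, 4^8≡3, 4^16≡9, 4^32≡3, 4^64≡9, 4^128≡3, 4^256≡9, 4^512≡3, 4^1024≡9.
1913 = 1 + 8 + 16 + 32 + 64 + 256 + 512 + 1024, so 4^1913 ≡ 4·3·9·3·9·9·3·9 ≡ 10 (mod 13).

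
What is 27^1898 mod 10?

The units digit of 27^n cycles with period 4: 7, 9, 3, 1, …
1898 mod 4 = 2, so the last digit matches 7^2 = 9.

9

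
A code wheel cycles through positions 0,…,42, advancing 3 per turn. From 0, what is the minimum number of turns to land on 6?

2

3⁻¹ ≡ 29 (mod 43) because 3·29 = 87 = 2·43 + 1.
Multiplying both sides by 29: x ≡ 29·6 = 174 ≡ 2 (mod 43).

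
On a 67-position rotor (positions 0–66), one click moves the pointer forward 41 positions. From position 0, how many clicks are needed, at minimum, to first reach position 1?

41·18 = 738 = 11·67 + 1, so 41⁻¹ ≡ 18 (mod 67).

18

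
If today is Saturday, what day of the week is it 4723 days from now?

Thursday

Dividing 4723 by 7 gives quotient 674 and remainder 5.
Saturday + 5 days → Thursday.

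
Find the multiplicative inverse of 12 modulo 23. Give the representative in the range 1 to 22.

2

12·2 = 24 = 1·23 + 1, so 12⁻¹ ≡ 2 (mod 23).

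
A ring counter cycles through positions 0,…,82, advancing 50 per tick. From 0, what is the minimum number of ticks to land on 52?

50⁻¹ ≡ 5 (mod 83) because 50·5 = 250 = 3·83 + 1.
So x ≡ 5·52 = 260 ≡ 11 (mod 83).

11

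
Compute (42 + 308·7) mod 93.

59

308·7 = 2156.
2156 − 23·93 = 17, so 2156 ≡ 17 (mod 93).
(42 + 17) mod 93 = 59.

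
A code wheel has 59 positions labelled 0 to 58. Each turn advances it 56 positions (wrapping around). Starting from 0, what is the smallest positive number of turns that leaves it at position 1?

56·39 = 2184 = 37·59 + 1, so 56⁻¹ ≡ 39 (mod 59).

39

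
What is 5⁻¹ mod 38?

23

5·23 = 115 = 3·38 + 1, so 5⁻¹ ≡ 23 (mod 38).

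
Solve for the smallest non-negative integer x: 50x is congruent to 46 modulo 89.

50⁻¹ ≡ 73 (mod 89) because 50·73 = 3650 = 41·89 + 1.
So x ≡ 73·46 = 3358 ≡ 65 (mod 89).
Check: 50·65 = 3250 = 36·89 + 46.

65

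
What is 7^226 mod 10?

Powers of 7 mod 10 repeat with period 4: 7, 9, 3, 1.
226 leaves remainder 2 on division by 4, so 7^226 ends in 9.

9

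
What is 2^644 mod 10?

6

Powers of 2 mod 10 repeat with period 4: 2, 4, 8, 6.
644 leaves remainder 0 on division by 4, so 2^644 ends in 6.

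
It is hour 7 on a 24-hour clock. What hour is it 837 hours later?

837 mod 24 = 21 (since 34·24 = 816).
(7 + 21) mod 24 = 4.

4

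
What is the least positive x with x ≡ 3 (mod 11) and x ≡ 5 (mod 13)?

x ≡ 3 (mod 11) gives x ∈ {3, 14, 25, 36, 47, 58, 69, 80, …}.
The first of these with x mod 13 = 5 is 135.

135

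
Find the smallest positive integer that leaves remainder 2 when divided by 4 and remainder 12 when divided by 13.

38

x ≡ 2 (mod 4) gives x ∈ {2, 6, 10, 14, 18, 22, 26, 30, …}.
The first of these with x mod 13 = 12 is 38.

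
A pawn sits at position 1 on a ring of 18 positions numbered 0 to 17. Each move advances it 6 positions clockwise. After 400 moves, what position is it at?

400·6 = 2400.
2400 mod 18 = 6 (since 133·18 = 2394).
(1 + 6) mod 18 = 7.

7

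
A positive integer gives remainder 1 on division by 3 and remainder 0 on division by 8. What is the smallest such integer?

16

Since 8·2 ≡ 1 (mod 3), take x = 0 + 8·((1−0)·2 mod 3) = 0 + 8·2 = 16.
Check: 16 mod 3 = 1, 16 mod 8 = 0.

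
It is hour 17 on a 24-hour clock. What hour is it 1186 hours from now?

Dividing 1186 by 24 gives quotient 49 and remainder 10.
(17 + 10) mod 24 = 3.

3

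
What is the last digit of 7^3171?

Powers of 7 mod 10 repeat with period 4: 7, 9, 3, 1.
3171 mod 4 = 3, so the last digit matches 7^3 = 3.

3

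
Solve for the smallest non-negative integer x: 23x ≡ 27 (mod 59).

23⁻¹ ≡ 18 (mod 59) because 23·18 = 414 = 7·59 + 1.
Multiplying both sides by 18: x ≡ 18·27 = 486 ≡ 14 (mod 59).

14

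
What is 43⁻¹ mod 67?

53

67 = 1·43 + 24
43 = 1·24 + 19
24 = 1·19 + 5
19 = 3·5 + 4
5 = 1·4 + 1
4 = 4·1 + 0
Back-substituting gives 43·53 ≡ 1 (mod 67).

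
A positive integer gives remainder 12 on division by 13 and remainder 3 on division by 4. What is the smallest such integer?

51

x ≡ 3 (mod 4) gives x ∈ {3, 7, 11, 15, 19, 23, 27, 31, …}.
The first of these with x mod 13 = 12 is 51.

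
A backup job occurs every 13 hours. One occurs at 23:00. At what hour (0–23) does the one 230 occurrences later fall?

13

230·13 = 2990.
2990 = 124·24 + 14, so 2990 mod 24 = 14.
(23 + 14) mod 24 = 13.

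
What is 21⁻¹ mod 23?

11

23 = 1·21 + 2
21 = 10·2 + 1
2 = 2·1 + 0
Back-substituting gives 21·11 ≡ 1 (mod 23).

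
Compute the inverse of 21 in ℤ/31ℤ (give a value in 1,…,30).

31 = 1·21 + 10
21 = 2·10 + 1
10 = 10·1 + 0
Back-substituting gives 21·3 ≡ 1 (mod 31).

3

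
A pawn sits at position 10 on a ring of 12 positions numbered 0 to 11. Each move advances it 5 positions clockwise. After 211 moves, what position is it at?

9

211·5 = 1055.
1055 − 87·12 = 11, so 1055 ≡ 11 (mod 12).
(10 + 11) mod 12 = 9.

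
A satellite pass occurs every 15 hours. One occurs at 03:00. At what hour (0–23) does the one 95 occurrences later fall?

12

95·15 = 1425.
Dividing 1425 by 24 gives quotient 59 and remainder 9.
(3 + 9) mod 24 = 12.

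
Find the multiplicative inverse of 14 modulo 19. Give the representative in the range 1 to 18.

15

19 = 1·14 + 5
14 = 2·5 + 4
5 = 1·4 + 1
4 = 4·1 + 0
Back-substituting gives 14·15 ≡ 1 (mod 19).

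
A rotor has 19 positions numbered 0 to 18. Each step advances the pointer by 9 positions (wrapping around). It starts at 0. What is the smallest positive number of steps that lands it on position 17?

9⁻¹ ≡ 17 (mod 19) because 9·17 = 153 = 8·19 + 1.
So x ≡ 17·17 = 289 ≡ 4 (mod 19).
Check: 9·4 = 36 = 1·19 + 17.

4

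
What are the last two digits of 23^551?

27

Square-and-reduce mod 100: 23^1≡23, 23^2≡29, 23^4≡41, 23^8≡81, 23^16≡61, 23^32≡21, 23^64≡41, 23^128≡81, 23^256≡61, 23^512≡21.
Since 551 = 1 + 2 + 4 + 32 + 512 in binary, 23^551 ≡ 23·29·41·21·21 ≡ 27 (mod 100).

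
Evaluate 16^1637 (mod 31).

Successive squares of 16 mod 31: 16^1≡16, 16^2≡8, 16^4≡2, 16^8≡4, 16^16≡16, 16^32≡8, 16^64≡2, 16^128≡4, 16^256≡16, 16^512≡8, 16^1024≡2.
1637 = 1 + 4 + 32 + 64 + 512 + 1024, so 16^1637 ≡ 16·2·8·2·8·2 ≡ 8 (mod 31).

8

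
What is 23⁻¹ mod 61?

23·8 = 184 = 3·61 + 1, so 23⁻¹ ≡ 8 (mod 61).

8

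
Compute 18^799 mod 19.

18

Successive squares of 18 mod 19: 18^1≡18, 18^2≡1, 18^4≡1, 18^8≡1, 18^16≡1, 18^32≡1, 18^64≡1, 18^128≡1, 18^256≡1, 18^512≡1.
799 = 1 + 2 + 4 + 8 + 16 + 256 + 512, so 18^799 ≡ 18·1·1·1·1·1·1 ≡ 18 (mod 19).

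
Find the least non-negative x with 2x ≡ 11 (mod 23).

The inverse of 2 mod 23 is 12 (since 2·12 = 24 ≡ 1).
Multiplying both sides by 12: x ≡ 12·11 = 132 ≡ 17 (mod 23).
Check: 2·17 = 34 = 1·23 + 11.

17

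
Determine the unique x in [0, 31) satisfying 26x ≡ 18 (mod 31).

15

26⁻¹ ≡ 6 (mod 31) because 26·6 = 156 = 5·31 + 1.
Multiplying both sides by 6: x ≡ 6·18 = 108 ≡ 15 (mod 31).
Check: 26·15 = 390 = 12·31 + 18.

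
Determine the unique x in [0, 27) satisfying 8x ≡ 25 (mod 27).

8⁻¹ ≡ 17 (mod 27) because 8·17 = 136 = 5·27 + 1.
Multiplying both sides by 17: x ≡ 17·25 = 425 ≡ 20 (mod 27).

20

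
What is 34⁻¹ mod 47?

18

34·18 = 612 = 13·47 + 1, so 34⁻¹ ≡ 18 (mod 47).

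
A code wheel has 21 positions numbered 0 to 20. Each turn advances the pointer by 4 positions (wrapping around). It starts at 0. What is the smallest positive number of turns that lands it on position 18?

15

4⁻¹ ≡ 16 (mod 21) because 4·16 = 64 = 3·21 + 1.
Multiplying both sides by 16: x ≡ 16·18 = 288 ≡ 15 (mod 21).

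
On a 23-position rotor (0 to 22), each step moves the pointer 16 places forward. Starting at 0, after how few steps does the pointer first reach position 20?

7

The inverse of 16 mod 23 is 13 (since 16·13 = 208 ≡ 1).
Multiplying both sides by 13: x ≡ 13·20 = 260 ≡ 7 (mod 23).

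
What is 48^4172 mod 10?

6

Last digits of 8^n: 8, 4, 2, 6 (period 4).
4172 leaves remainder 0 on division by 4, so 48^4172 ends in 6.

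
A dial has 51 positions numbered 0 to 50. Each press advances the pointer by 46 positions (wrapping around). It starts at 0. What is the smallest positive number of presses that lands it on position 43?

46⁻¹ ≡ 10 (mod 51) because 46·10 = 460 = 9·51 + 1.
Multiplying both sides by 10: x ≡ 10·43 = 430 ≡ 22 (mod 51).

22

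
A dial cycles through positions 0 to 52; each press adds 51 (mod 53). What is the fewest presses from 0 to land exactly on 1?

51·26 = 1326 = 25·53 + 1, so 51⁻¹ ≡ 26 (mod 53).

26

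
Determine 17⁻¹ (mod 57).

47

57 = 3·17 + 6
17 = 2·6 + 5
6 = 1·5 + 1
5 = 5·1 + 0
Back-substituting gives 17·47 ≡ 1 (mod 57).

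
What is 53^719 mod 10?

7

The units digit of 53^n cycles with period 4: 3, 9, 7, 1, …
719 mod 4 = 3, so the last digit matches 3^3 = 7.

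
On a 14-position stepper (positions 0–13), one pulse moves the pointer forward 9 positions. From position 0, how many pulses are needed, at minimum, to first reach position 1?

11

14 = 1·9 + 5
9 = 1·5 + 4
5 = 1·4 + 1
4 = 4·1 + 0
Back-substituting gives 9·11 ≡ 1 (mod 14).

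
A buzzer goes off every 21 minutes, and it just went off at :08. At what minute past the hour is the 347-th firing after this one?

347·21 = 7287.
7287 = 121·60 + 27, so 7287 mod 60 = 27.
(8 + 27) mod 60 = 35.

35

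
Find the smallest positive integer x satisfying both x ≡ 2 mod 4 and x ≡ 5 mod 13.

18

x ≡ 2 (mod 4) gives x ∈ {2, 6, 10, 14, 18}.
The first of these with x mod 13 = 5 is 18.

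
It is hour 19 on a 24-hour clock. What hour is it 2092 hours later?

2092 mod 24 = 4 (since 87·24 = 2088).
(19 + 4) mod 24 = 23.

23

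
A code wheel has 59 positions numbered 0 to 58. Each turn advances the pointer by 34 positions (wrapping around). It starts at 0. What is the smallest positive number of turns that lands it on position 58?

26

The inverse of 34 mod 59 is 33 (since 34·33 = 1122 ≡ 1).
Multiplying both sides by 33: x ≡ 33·58 = 1914 ≡ 26 (mod 59).
Check: 34·26 = 884 = 14·59 + 58.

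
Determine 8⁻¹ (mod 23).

3

23 = 2·8 + 7
8 = 1·7 + 1
7 = 7·1 + 0
Back-substituting gives 8·3 ≡ 1 (mod 23).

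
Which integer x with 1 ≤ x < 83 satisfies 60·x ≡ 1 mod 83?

18

83 = 1·60 + 23
60 = 2·23 + 14
23 = 1·14 + 9
14 = 1·9 + 5
9 = 1·5 + 4
5 = 1·4 + 1
4 = 4·1 + 0
Back-substituting gives 60·18 ≡ 1 (mod 83).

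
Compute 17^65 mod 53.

52

Square-and-reduce mod 53: 17^1≡17, 17^2≡24, 17^4≡46, 17^8≡49, 17^16≡16, 17^32≡44, 17^64≡28.
65 = 1 + 64, so 17^65 ≡ 17·28 ≡ 52 (mod 53).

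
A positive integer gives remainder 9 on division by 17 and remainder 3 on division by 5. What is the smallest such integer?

Since 5·7 ≡ 1 (mod 17), take x = 3 + 5·((9−3)·7 mod 17) = 3 + 5·8 = 43.
Check: 43 mod 17 = 9, 43 mod 5 = 3.

43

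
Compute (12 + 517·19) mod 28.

7

517·19 = 9823.
9823 = 350·28 + 23, so 9823 mod 28 = 23.
(12 + 23) mod 28 = 7.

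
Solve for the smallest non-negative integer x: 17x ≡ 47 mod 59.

34

The inverse of 17 mod 59 is 7 (since 17·7 = 119 ≡ 1).
So x ≡ 7·47 = 329 ≡ 34 (mod 59).
Check: 17·34 = 578 = 9·59 + 47.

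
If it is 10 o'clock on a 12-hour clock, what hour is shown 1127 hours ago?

11

1127 = 93·12 + 11, so 1127 mod 12 = 11.
10 − 11 → 11 on a 12-hour dial.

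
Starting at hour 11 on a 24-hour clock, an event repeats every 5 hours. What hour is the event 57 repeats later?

8

57·5 = 285.
285 − 11·24 = 21, so 285 ≡ 21 (mod 24).
(11 + 21) mod 24 = 8.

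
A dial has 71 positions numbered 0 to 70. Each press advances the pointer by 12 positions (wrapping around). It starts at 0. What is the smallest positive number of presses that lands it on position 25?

The inverse of 12 mod 71 is 6 (since 12·6 = 72 ≡ 1).
So x ≡ 6·25 = 150 ≡ 8 (mod 71).

8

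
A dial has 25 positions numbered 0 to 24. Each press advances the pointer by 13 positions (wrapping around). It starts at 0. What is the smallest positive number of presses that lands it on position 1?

13⁻¹ ≡ 2 (mod 25) because 13·2 = 26 = 1·25 + 1.
So x ≡ 2·1 = 2 ≡ 2 (mod 25).

2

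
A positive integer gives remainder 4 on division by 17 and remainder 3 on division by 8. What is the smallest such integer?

x ≡ 3 (mod 8) gives x ∈ {3, 11, 19, 27, 35, 43, 51, 59, …}.
The first of these with x mod 17 = 4 is 123.

123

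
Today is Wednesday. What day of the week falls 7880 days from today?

Dividing 7880 by 7 gives quotient 1125 and remainder 5.
Wednesday + 5 days → Monday.

Monday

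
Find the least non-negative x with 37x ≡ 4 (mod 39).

37⁻¹ ≡ 19 (mod 39) because 37·19 = 703 = 18·39 + 1.
So x ≡ 19·4 = 76 ≡ 37 (mod 39).
Check: 37·37 = 1369 = 35·39 + 4.

37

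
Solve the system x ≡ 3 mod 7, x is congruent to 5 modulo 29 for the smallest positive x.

x ≡ 3 (mod 7) gives x ∈ {3, 10, 17, 24, 31, 38, 45, 52, …}.
The first of these with x mod 29 = 5 is 150.

150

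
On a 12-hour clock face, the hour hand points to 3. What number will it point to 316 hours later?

316 = 26·12 + 4, so 316 mod 12 = 4.
3 + 4 → 7 on a 12-hour dial.

7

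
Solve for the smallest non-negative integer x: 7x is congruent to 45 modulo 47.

The inverse of 7 mod 47 is 27 (since 7·27 = 189 ≡ 1).
Multiplying both sides by 27: x ≡ 27·45 = 1215 ≡ 40 (mod 47).

40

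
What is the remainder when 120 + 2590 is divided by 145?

Dividing 2590 by 145 gives quotient 17 and remainder 125.
(120 + 125) mod 145 = 100.

100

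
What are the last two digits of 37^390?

49

By repeated squaring mod 100: 37^1≡37, 37^2≡69, 37^4≡61, 37^8≡21, 37^16≡41, 37^32≡81, 37^64≡61, 37^128≡21, 37^256≡41.
Since 390 = 2 + 4 + 128 + 256 in binary, 37^390 ≡ 69·61·21·41 ≡ 49 (mod 100).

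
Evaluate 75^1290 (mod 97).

Successive squares of 75 mod 97: 75^1≡75, 75^2≡96, 75^4≡1, 75^8≡1, 75^16≡1, 75^32≡1, 75^64≡1, 75^128≡1, 75^256≡1, 75^512≡1, 75^1024≡1.
Since 1290 = 2 + 8 + 256 + 1024 in binary, 75^1290 ≡ 96·1·1·1 ≡ 96 (mod 97).

96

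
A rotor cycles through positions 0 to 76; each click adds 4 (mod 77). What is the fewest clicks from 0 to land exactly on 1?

58

77 = 19·4 + 1
4 = 4·1 + 0
Back-substituting gives 4·58 ≡ 1 (mod 77).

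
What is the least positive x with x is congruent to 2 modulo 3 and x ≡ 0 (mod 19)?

38

x ≡ 2 (mod 3) gives x ∈ {2, 5, 8, 11, 14, 17, 20, 23, …}.
The first of these with x mod 19 = 0 is 38.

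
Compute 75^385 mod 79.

Square-and-reduce mod 79: 75^1≡75, 75^2≡16, 75^4≡19, 75^8≡45, 75^16≡50, 75^32≡51, 75^64≡73, 75^128≡36, 75^256≡32.
385 = 1 + 128 + 256, so 75^385 ≡ 75·36·32 ≡ 53 (mod 79).

53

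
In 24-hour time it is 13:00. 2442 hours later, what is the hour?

7

Dividing 2442 by 24 gives quotient 101 and remainder 18.
(13 + 18) mod 24 = 7.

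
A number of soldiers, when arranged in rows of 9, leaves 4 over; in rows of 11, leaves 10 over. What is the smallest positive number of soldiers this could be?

x ≡ 4 (mod 9) gives x ∈ {4, 13, 22, 31, 40, 49, 58, 67, …}.
The first of these with x mod 11 = 10 is 76.

76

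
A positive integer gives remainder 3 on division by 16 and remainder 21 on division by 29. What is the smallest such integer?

x ≡ 3 (mod 16) gives x ∈ {3, 19, 35, 51, 67, 83, 99, 115, …}.
The first of these with x mod 29 = 21 is 195.

195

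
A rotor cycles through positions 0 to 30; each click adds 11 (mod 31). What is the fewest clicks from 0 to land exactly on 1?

17

31 = 2·11 + 9
11 = 1·9 + 2
9 = 4·2 + 1
2 = 2·1 + 0
Back-substituting gives 11·17 ≡ 1 (mod 31).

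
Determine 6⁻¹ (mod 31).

26

31 = 5·6 + 1
6 = 6·1 + 0
Back-substituting gives 6·26 ≡ 1 (mod 31).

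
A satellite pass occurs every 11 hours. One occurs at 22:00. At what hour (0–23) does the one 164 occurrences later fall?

2

164·11 = 1804.
Dividing 1804 by 24 gives quotient 75 and remainder 4.
(22 + 4) mod 24 = 2.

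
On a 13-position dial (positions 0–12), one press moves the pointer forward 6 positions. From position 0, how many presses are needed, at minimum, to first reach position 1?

13 = 2·6 + 1
6 = 6·1 + 0
Back-substituting gives 6·11 ≡ 1 (mod 13).

11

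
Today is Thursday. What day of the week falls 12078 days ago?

Dividing 12078 by 7 gives quotient 1725 and remainder 3.
Thursday − 3 days → Monday.

Monday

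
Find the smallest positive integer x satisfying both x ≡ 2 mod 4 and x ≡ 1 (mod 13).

x ≡ 2 (mod 4) gives x ∈ {2, 6, 10, 14}.
The first of these with x mod 13 = 1 is 14.

14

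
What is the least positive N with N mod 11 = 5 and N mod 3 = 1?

Since 3·4 ≡ 1 (mod 11), take x = 1 + 3·((5−1)·4 mod 11) = 1 + 3·5 = 16.
Check: 16 mod 11 = 5, 16 mod 3 = 1.

16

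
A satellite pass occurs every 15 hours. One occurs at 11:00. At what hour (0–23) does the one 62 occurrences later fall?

62·15 = 930.
930 − 38·24 = 18, so 930 ≡ 18 (mod 24).
(11 + 18) mod 24 = 5.

5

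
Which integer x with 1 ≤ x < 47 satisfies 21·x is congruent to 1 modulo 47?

9

21·9 = 189 = 4·47 + 1, so 21⁻¹ ≡ 9 (mod 47).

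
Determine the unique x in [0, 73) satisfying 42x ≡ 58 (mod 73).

57

The inverse of 42 mod 73 is 40 (since 42·40 = 1680 ≡ 1).
So x ≡ 40·58 = 2320 ≡ 57 (mod 73).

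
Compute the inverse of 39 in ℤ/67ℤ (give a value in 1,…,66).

55

67 = 1·39 + 28
39 = 1·28 + 11
28 = 2·11 + 6
11 = 1·6 + 5
6 = 1·5 + 1
5 = 5·1 + 0
Back-substituting gives 39·55 ≡ 1 (mod 67).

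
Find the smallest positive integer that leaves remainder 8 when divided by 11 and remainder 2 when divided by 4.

30

x ≡ 2 (mod 4) gives x ∈ {2, 6, 10, 14, 18, 22, 26, 30}.
The first of these with x mod 11 = 8 is 30.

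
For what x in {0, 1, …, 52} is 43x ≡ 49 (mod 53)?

The inverse of 43 mod 53 is 37 (since 43·37 = 1591 ≡ 1).
Multiplying both sides by 37: x ≡ 37·49 = 1813 ≡ 11 (mod 53).

11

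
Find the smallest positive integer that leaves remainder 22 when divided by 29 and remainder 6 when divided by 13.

370

x ≡ 6 (mod 13) gives x ∈ {6, 19, 32, 45, 58, 71, 84, 97, …}.
The first of these with x mod 29 = 22 is 370.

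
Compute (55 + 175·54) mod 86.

175·54 = 9450.
9450 − 109·86 = 76, so 9450 ≡ 76 (mod 86).
(55 + 76) mod 86 = 45.

45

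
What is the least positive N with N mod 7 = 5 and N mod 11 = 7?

x ≡ 5 (mod 7) gives x ∈ {5, 12, 19, 26, 33, 40}.
The first of these with x mod 11 = 7 is 40.

40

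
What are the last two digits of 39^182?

By repeated squaring mod 100: 39^1≡39, 39^2≡21, 39^4≡41, 39^8≡81, 39^16≡61, 39^32≡21, 39^64≡41, 39^128≡81.
182 = 2 + 4 + 16 + 32 + 128, so 39^182 ≡ 21·41·61·21·81 ≡ 21 (mod 100).

21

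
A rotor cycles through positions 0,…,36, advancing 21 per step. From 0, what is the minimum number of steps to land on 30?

The inverse of 21 mod 37 is 30 (since 21·30 = 630 ≡ 1).
So x ≡ 30·30 = 900 ≡ 12 (mod 37).

12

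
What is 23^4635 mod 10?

Last digits of 3^n: 3, 9, 7, 1 (period 4).
4635 mod 4 = 3, so the last digit matches 3^3 = 7.

7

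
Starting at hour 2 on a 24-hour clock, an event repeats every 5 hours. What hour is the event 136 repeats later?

10

136·5 = 680.
680 mod 24 = 8 (since 28·24 = 672).
(2 + 8) mod 24 = 10.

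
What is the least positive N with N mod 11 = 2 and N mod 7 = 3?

24

Since 7·8 ≡ 1 (mod 11), take x = 3 + 7·((2−3)·8 mod 11) = 3 + 7·3 = 24.
Check: 24 mod 11 = 2, 24 mod 7 = 3.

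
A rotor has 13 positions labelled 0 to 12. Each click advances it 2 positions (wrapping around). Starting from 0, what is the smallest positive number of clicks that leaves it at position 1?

13 = 6·2 + 1
2 = 2·1 + 0
Back-substituting gives 2·7 ≡ 1 (mod 13).

7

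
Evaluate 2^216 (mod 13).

By repeated squaring mod 13: 2^1≡2, 2^2≡4, 2^4≡3, 2^8≡9, 2^16≡3, 2^32≡9, 2^64≡3, 2^128≡9.
216 = 8 + 16 + 64 + 128, so 2^216 ≡ 9·3·3·9 ≡ 1 (mod 13).

1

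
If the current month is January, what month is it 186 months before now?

July

Dividing 186 by 12 gives quotient 15 and remainder 6.
January − 6 months → July.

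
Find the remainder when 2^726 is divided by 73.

64

Successive squares of 2 mod 73: 2^1≡2, 2^2≡4, 2^4≡16, 2^8≡37, 2^16≡55, 2^32≡32, 2^64≡2, 2^128≡4, 2^256≡16, 2^512≡37.
Since 726 = 2 + 4 + 16 + 64 + 128 + 512 in binary, 2^726 ≡ 4·16·55·2·4·37 ≡ 64 (mod 73).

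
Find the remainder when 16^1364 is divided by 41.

18

Square-and-reduce mod 41: 16^1≡16, 16^2≡10, 16^4≡18, 16^8≡37, 16^16≡16, 16^32≡10, 16^64≡18, 16^128≡37, 16^256≡16, 16^512≡10, 16^1024≡18.
1364 = 4 + 16 + 64 + 256 + 1024, so 16^1364 ≡ 18·16·18·16·18 ≡ 18 (mod 41).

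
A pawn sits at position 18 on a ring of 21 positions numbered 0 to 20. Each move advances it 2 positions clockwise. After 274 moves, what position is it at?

20

274·2 = 548.
548 mod 21 = 2 (since 26·21 = 546).
(18 + 2) mod 21 = 20.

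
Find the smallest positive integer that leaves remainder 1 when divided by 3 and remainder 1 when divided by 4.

x ≡ 1 (mod 3) gives x ∈ {1}.
The first of these with x mod 4 = 1 is 1.

1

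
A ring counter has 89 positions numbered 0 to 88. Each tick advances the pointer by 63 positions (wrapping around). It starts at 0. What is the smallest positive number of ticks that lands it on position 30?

81

The inverse of 63 mod 89 is 65 (since 63·65 = 4095 ≡ 1).
Multiplying both sides by 65: x ≡ 65·30 = 1950 ≡ 81 (mod 89).
Check: 63·81 = 5103 = 57·89 + 30.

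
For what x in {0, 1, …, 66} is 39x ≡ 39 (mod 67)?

39⁻¹ ≡ 55 (mod 67) because 39·55 = 2145 = 32·67 + 1.
So x ≡ 55·39 = 2145 ≡ 1 (mod 67).
Check: 39·1 = 39 = 0·67 + 39.

1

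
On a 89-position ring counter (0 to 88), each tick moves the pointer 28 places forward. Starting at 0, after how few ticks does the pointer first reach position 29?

The inverse of 28 mod 89 is 35 (since 28·35 = 980 ≡ 1).
Multiplying both sides by 35: x ≡ 35·29 = 1015 ≡ 36 (mod 89).

36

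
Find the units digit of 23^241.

3

Powers of 3 mod 10 repeat with period 4: 3, 9, 7, 1.
241 mod 4 = 1, so the last digit matches 3^1 = 3.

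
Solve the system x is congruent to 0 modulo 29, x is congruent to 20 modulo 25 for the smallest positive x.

145

x ≡ 20 (mod 25) gives x ∈ {20, 45, 70, 95, 120, 145}.
The first of these with x mod 29 = 0 is 145.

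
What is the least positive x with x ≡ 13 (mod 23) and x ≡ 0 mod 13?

13

x ≡ 0 (mod 13) gives x ∈ {0, 13}.
The first of these with x mod 23 = 13 is 13.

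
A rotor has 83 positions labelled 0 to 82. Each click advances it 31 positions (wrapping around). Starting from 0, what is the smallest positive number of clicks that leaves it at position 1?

75

31·75 = 2325 = 28·83 + 1, so 31⁻¹ ≡ 75 (mod 83).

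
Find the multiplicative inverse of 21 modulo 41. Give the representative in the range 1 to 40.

21·2 = 42 = 1·41 + 1, so 21⁻¹ ≡ 2 (mod 41).

2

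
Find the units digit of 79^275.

The units digit of 79^n cycles with period 2: 9, 1, …
275 leaves remainder 1 on division by 2, so 79^275 ends in 9.

9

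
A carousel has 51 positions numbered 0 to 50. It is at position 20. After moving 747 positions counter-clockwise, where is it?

747 = 14·51 + 33, so 747 mod 51 = 33.
(20 − 33) mod 51 = 38.

38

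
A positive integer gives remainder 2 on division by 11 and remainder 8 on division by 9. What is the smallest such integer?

x ≡ 8 (mod 9) gives x ∈ {8, 17, 26, 35}.
The first of these with x mod 11 = 2 is 35.

35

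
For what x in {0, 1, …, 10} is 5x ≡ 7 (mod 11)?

5⁻¹ ≡ 9 (mod 11) because 5·9 = 45 = 4·11 + 1.
So x ≡ 9·7 = 63 ≡ 8 (mod 11).

8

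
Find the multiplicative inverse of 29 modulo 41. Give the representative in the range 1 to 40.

17

41 = 1·29 + 12
29 = 2·12 + 5
12 = 2·5 + 2
5 = 2·2 + 1
2 = 2·1 + 0
Back-substituting gives 29·17 ≡ 1 (mod 41).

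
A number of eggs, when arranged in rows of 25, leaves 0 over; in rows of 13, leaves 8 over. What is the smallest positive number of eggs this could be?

Since 13·2 ≡ 1 (mod 25), take x = 8 + 13·((0−8)·2 mod 25) = 8 + 13·9 = 125.
Check: 125 mod 25 = 0, 125 mod 13 = 8.

125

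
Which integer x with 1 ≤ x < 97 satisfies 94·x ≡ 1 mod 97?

32

97 = 1·94 + 3
94 = 31·3 + 1
3 = 3·1 + 0
Back-substituting gives 94·32 ≡ 1 (mod 97).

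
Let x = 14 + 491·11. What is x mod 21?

491·11 = 5401.
5401 − 257·21 = 4, so 5401 ≡ 4 (mod 21).
(14 + 4) mod 21 = 18.

18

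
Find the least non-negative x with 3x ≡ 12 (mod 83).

The inverse of 3 mod 83 is 28 (since 3·28 = 84 ≡ 1).
So x ≡ 28·12 = 336 ≡ 4 (mod 83).
Check: 3·4 = 12 = 0·83 + 12.

4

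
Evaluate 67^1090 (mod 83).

Square-and-reduce mod 83: 67^1≡67, 67^2≡7, 67^4≡49, 67^8≡77, 67^16≡36, 67^32≡51, 67^64≡28, 67^128≡37, 67^256≡41, 67^512≡21, 67^1024≡26.
1090 = 2 + 64 + 1024, so 67^1090 ≡ 7·28·26 ≡ 33 (mod 83).

33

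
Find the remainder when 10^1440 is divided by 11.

1

Successive squares of 10 mod 11: 10^1≡10, 10^2≡1, 10^4≡1, 10^8≡1, 10^16≡1, 10^32≡1, 10^64≡1, 10^128≡1, 10^256≡1, 10^512≡1, 10^1024≡1.
1440 = 32 + 128 + 256 + 1024, so 10^1440 ≡ 1·1·1·1 ≡ 1 (mod 11).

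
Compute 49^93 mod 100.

49

Successive squares of 49 mod 100: 49^1≡49, 49^2≡1, 49^4≡1, 49^8≡1, 49^16≡1, 49^32≡1, 49^64≡1.
Since 93 = 1 + 4 + 8 + 16 + 64 in binary, 49^93 ≡ 49·1·1·1·1 ≡ 49 (mod 100).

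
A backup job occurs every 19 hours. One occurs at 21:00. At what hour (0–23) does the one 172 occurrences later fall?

172·19 = 3268.
Dividing 3268 by 24 gives quotient 136 and remainder 4.
(21 + 4) mod 24 = 1.

1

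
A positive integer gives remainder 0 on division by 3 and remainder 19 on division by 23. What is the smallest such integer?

x ≡ 0 (mod 3) gives x ∈ {0, 3, 6, 9, 12, 15, 18, 21, …}.
The first of these with x mod 23 = 19 is 42.

42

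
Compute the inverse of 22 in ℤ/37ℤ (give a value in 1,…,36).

32

37 = 1·22 + 15
22 = 1·15 + 7
15 = 2·7 + 1
7 = 7·1 + 0
Back-substituting gives 22·32 ≡ 1 (mod 37).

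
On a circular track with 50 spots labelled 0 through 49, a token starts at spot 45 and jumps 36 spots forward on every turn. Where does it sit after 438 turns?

438·36 = 15768.
15768 mod 50 = 18 (since 315·50 = 15750).
(45 + 18) mod 50 = 13.

13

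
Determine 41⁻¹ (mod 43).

21

43 = 1·41 + 2
41 = 20·2 + 1
2 = 2·1 + 0
Back-substituting gives 41·21 ≡ 1 (mod 43).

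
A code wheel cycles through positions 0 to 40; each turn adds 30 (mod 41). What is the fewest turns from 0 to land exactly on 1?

26

30·26 = 780 = 19·41 + 1, so 30⁻¹ ≡ 26 (mod 41).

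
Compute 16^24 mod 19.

By repeated squaring mod 19: 16^1≡16, 16^2≡9, 16^4≡5, 16^8≡6, 16^16≡17.
Since 24 = 8 + 16 in binary, 16^24 ≡ 6·17 ≡ 7 (mod 19).

7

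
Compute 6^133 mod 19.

By repeated squaring mod 19: 6^1≡6, 6^2≡17, 6^4≡4, 6^8≡16, 6^16≡9, 6^32≡5, 6^64≡6, 6^128≡17.
Since 133 = 1 + 4 + 128 in binary, 6^133 ≡ 6·4·17 ≡ 9 (mod 19).

9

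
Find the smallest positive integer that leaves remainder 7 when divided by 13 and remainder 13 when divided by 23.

59

x ≡ 7 (mod 13) gives x ∈ {7, 20, 33, 46, 59}.
The first of these with x mod 23 = 13 is 59.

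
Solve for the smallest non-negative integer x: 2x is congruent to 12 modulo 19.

6

2⁻¹ ≡ 10 (mod 19) because 2·10 = 20 = 1·19 + 1.
Multiplying both sides by 10: x ≡ 10·12 = 120 ≡ 6 (mod 19).
Check: 2·6 = 12 = 0·19 + 12.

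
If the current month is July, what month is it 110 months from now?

110 − 9·12 = 2, so 110 ≡ 2 (mod 12).
July + 2 months → September.

September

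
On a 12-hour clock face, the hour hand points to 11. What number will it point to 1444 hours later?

1444 mod 12 = 4 (since 120·12 = 1440).
11 + 4 → 3 on a 12-hour dial.

3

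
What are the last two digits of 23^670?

Successive squares of 23 mod 100: 23^1≡23, 23^2≡29, 23^4≡41, 23^8≡81, 23^16≡61, 23^32≡21, 23^64≡41, 23^128≡81, 23^256≡61, 23^512≡21.
670 = 2 + 4 + 8 + 16 + 128 + 512, so 23^670 ≡ 29·41·81·61·81·21 ≡ 49 (mod 100).

49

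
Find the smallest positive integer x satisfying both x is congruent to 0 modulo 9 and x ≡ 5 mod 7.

54

x ≡ 5 (mod 7) gives x ∈ {5, 12, 19, 26, 33, 40, 47, 54}.
The first of these with x mod 9 = 0 is 54.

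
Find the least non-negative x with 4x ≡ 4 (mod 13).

1

4⁻¹ ≡ 10 (mod 13) because 4·10 = 40 = 3·13 + 1.
Multiplying both sides by 10: x ≡ 10·4 = 40 ≡ 1 (mod 13).
Check: 4·1 = 4 = 0·13 + 4.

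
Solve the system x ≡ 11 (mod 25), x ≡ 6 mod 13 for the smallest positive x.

x ≡ 6 (mod 13) gives x ∈ {6, 19, 32, 45, 58, 71, 84, 97, …}.
The first of these with x mod 25 = 11 is 136.

136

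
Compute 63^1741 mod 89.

By repeated squaring mod 89: 63^1≡63, 63^2≡53, 63^4≡50, 63^8≡8, 63^16≡64, 63^32≡2, 63^64≡4, 63^128≡16, 63^256≡78, 63^512≡32, 63^1024≡45.
1741 = 1 + 4 + 8 + 64 + 128 + 512 + 1024, so 63^1741 ≡ 63·50·8·4·16·32·45 ≡ 51 (mod 89).

51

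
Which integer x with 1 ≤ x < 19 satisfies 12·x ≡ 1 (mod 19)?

8

19 = 1·12 + 7
12 = 1·7 + 5
7 = 1·5 + 2
5 = 2·2 + 1
2 = 2·1 + 0
Back-substituting gives 12·8 ≡ 1 (mod 19).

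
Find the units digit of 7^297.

7

Last digits of 7^n: 7, 9, 3, 1 (period 4).
297 mod 4 = 1, so the last digit matches 7^1 = 7.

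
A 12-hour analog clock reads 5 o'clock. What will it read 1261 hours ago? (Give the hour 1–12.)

1261 − 105·12 = 1, so 1261 ≡ 1 (mod 12).
5 − 1 → 4 on a 12-hour dial.

4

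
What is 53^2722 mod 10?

The units digit of 53^n cycles with period 4: 3, 9, 7, 1, …
2722 leaves remainder 2 on division by 4, so 53^2722 ends in 9.

9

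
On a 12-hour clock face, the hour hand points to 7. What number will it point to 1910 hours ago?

5

1910 mod 12 = 2 (since 159·12 = 1908).
7 − 2 → 5 on a 12-hour dial.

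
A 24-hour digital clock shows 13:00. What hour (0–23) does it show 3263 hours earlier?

14

3263 mod 24 = 23 (since 135·24 = 3240).
(13 − 23) mod 24 = 14.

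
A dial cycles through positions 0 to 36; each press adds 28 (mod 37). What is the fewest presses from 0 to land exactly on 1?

28·4 = 112 = 3·37 + 1, so 28⁻¹ ≡ 4 (mod 37).

4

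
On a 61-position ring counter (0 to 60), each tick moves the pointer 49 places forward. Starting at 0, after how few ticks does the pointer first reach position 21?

44

49⁻¹ ≡ 5 (mod 61) because 49·5 = 245 = 4·61 + 1.
Multiplying both sides by 5: x ≡ 5·21 = 105 ≡ 44 (mod 61).
Check: 49·44 = 2156 = 35·61 + 21.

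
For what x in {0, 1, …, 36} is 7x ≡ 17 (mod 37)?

13

7⁻¹ ≡ 16 (mod 37) because 7·16 = 112 = 3·37 + 1.
Multiplying both sides by 16: x ≡ 16·17 = 272 ≡ 13 (mod 37).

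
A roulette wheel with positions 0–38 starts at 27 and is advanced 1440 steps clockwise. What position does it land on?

Dividing 1440 by 39 gives quotient 36 and remainder 36.
(27 + 36) mod 39 = 24.

24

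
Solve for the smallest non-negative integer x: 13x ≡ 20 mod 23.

The inverse of 13 mod 23 is 16 (since 13·16 = 208 ≡ 1).
Multiplying both sides by 16: x ≡ 16·20 = 320 ≡ 21 (mod 23).

21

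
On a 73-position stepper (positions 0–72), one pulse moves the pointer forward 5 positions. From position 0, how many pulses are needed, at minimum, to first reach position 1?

73 = 14·5 + 3
5 = 1·3 + 2
3 = 1·2 + 1
2 = 2·1 + 0
Back-substituting gives 5·44 ≡ 1 (mod 73).

44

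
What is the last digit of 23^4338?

The units digit of 23^n cycles with period 4: 3, 9, 7, 1, …
4338 mod 4 = 2, so the last digit matches 3^2 = 9.

9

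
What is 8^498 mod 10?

Powers of 8 mod 10 repeat with period 4: 8, 4, 2, 6.
498 mod 4 = 2, so the last digit matches 8^2 = 4.

4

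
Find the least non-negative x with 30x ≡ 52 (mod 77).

30⁻¹ ≡ 18 (mod 77) because 30·18 = 540 = 7·77 + 1.
Multiplying both sides by 18: x ≡ 18·52 = 936 ≡ 12 (mod 77).
Check: 30·12 = 360 = 4·77 + 52.

12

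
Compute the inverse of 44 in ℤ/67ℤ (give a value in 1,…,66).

67 = 1·44 + 23
44 = 1·23 + 21
23 = 1·21 + 2
21 = 10·2 + 1
2 = 2·1 + 0
Back-substituting gives 44·32 ≡ 1 (mod 67).

32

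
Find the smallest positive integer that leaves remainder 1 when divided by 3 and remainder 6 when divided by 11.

28

x ≡ 1 (mod 3) gives x ∈ {1, 4, 7, 10, 13, 16, 19, 22, …}.
The first of these with x mod 11 = 6 is 28.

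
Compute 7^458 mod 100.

By repeated squaring mod 100: 7^1≡7, 7^2≡49, 7^4≡1, 7^8≡1, 7^16≡1, 7^32≡1, 7^64≡1, 7^128≡1, 7^256≡1.
458 = 2 + 8 + 64 + 128 + 256, so 7^458 ≡ 49·1·1·1·1 ≡ 49 (mod 100).

49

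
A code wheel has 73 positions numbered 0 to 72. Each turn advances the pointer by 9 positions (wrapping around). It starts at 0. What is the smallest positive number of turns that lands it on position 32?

36

The inverse of 9 mod 73 is 65 (since 9·65 = 585 ≡ 1).
Multiplying both sides by 65: x ≡ 65·32 = 2080 ≡ 36 (mod 73).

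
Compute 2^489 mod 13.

Square-and-reduce mod 13: 2^1≡2, 2^2≡4, 2^4≡3, 2^8≡9, 2^16≡3, 2^32≡9, 2^64≡3, 2^128≡9, 2^256≡3.
489 = 1 + 8 + 32 + 64 + 128 + 256, so 2^489 ≡ 2·9·9·3·9·3 ≡ 5 (mod 13).

5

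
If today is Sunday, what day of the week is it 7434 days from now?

7434 mod 7 = 0 (since 1062·7 = 7434).
Sunday + 0 days → Sunday.

Sunday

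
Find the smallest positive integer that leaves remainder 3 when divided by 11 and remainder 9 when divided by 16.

x ≡ 3 (mod 11) gives x ∈ {3, 14, 25}.
The first of these with x mod 16 = 9 is 25.

25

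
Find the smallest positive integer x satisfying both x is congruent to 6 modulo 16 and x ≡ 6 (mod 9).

Since 9·9 ≡ 1 (mod 16), take x = 6 + 9·((6−6)·9 mod 16) = 6 + 9·0 = 6.
Check: 6 mod 16 = 6, 6 mod 9 = 6.

6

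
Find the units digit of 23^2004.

1

Powers of 3 mod 10 repeat with period 4: 3, 9, 7, 1.
2004 leaves remainder 0 on division by 4, so 23^2004 ends in 1.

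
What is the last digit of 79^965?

9

Powers of 9 mod 10 repeat with period 2: 9, 1.
965 mod 2 = 1, so the last digit matches 9^1 = 9.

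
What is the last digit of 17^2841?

Powers of 7 mod 10 repeat with period 4: 7, 9, 3, 1.
2841 leaves remainder 1 on division by 4, so 17^2841 ends in 7.

7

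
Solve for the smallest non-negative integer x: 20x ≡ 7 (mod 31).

5

20⁻¹ ≡ 14 (mod 31) because 20·14 = 280 = 9·31 + 1.
Multiplying both sides by 14: x ≡ 14·7 = 98 ≡ 5 (mod 31).
Check: 20·5 = 100 = 3·31 + 7.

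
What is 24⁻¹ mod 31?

31 = 1·24 + 7
24 = 3·7 + 3
7 = 2·3 + 1
3 = 3·1 + 0
Back-substituting gives 24·22 ≡ 1 (mod 31).

22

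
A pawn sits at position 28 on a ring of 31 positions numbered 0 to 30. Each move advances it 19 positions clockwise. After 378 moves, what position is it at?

378·19 = 7182.
7182 = 231·31 + 21, so 7182 mod 31 = 21.
(28 + 21) mod 31 = 18.

18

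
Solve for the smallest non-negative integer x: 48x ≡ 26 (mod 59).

3

48⁻¹ ≡ 16 (mod 59) because 48·16 = 768 = 13·59 + 1.
So x ≡ 16·26 = 416 ≡ 3 (mod 59).
Check: 48·3 = 144 = 2·59 + 26.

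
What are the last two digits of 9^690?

Square-and-reduce mod 100: 9^1≡9, 9^2≡81, 9^4≡61, 9^8≡21, 9^16≡41, 9^32≡81, 9^64≡61, 9^128≡21, 9^256≡41, 9^512≡81.
Since 690 = 2 + 16 + 32 + 128 + 512 in binary, 9^690 ≡ 81·41·81·21·81 ≡ 1 (mod 100).

01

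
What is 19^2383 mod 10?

Last digits of 9^n: 9, 1 (period 2).
2383 leaves remainder 1 on division by 2, so 19^2383 ends in 9.

9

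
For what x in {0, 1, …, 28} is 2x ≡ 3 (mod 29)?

The inverse of 2 mod 29 is 15 (since 2·15 = 30 ≡ 1).
Multiplying both sides by 15: x ≡ 15·3 = 45 ≡ 16 (mod 29).

16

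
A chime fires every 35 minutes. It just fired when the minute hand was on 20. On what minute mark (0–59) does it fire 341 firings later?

15

341·35 = 11935.
11935 − 198·60 = 55, so 11935 ≡ 55 (mod 60).
(20 + 55) mod 60 = 15.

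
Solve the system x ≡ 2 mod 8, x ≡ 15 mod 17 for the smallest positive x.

66

Since 17·1 ≡ 1 (mod 8), take x = 15 + 17·((2−15)·1 mod 8) = 15 + 17·3 = 66.
Check: 66 mod 8 = 2, 66 mod 17 = 15.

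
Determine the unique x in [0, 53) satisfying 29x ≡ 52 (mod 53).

29⁻¹ ≡ 11 (mod 53) because 29·11 = 319 = 6·53 + 1.
So x ≡ 11·52 = 572 ≡ 42 (mod 53).

42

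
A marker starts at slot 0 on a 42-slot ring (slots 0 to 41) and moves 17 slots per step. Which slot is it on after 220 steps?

2

220·17 = 3740.
Dividing 3740 by 42 gives quotient 89 and remainder 2.
(0 + 2) mod 42 = 2.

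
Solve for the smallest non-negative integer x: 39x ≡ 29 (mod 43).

39⁻¹ ≡ 32 (mod 43) because 39·32 = 1248 = 29·43 + 1.
Multiplying both sides by 32: x ≡ 32·29 = 928 ≡ 25 (mod 43).

25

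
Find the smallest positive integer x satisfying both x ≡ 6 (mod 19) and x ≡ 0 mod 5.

25

Since 5·4 ≡ 1 (mod 19), take x = 0 + 5·((6−0)·4 mod 19) = 0 + 5·5 = 25.
Check: 25 mod 19 = 6, 25 mod 5 = 0.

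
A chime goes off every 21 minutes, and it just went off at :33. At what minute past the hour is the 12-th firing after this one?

12·21 = 252.
252 mod 60 = 12 (since 4·60 = 240).
(33 + 12) mod 60 = 45.

45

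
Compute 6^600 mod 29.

25

Successive squares of 6 mod 29: 6^1≡6, 6^2≡7, 6^4≡20, 6^8≡23, 6^16≡7, 6^32≡20, 6^64≡23, 6^128≡7, 6^256≡20, 6^512≡23.
Since 600 = 8 + 16 + 64 + 512 in binary, 6^600 ≡ 23·7·23·23 ≡ 25 (mod 29).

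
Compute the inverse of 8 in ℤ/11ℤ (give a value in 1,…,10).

11 = 1·8 + 3
8 = 2·3 + 2
3 = 1·2 + 1
2 = 2·1 + 0
Back-substituting gives 8·7 ≡ 1 (mod 11).

7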